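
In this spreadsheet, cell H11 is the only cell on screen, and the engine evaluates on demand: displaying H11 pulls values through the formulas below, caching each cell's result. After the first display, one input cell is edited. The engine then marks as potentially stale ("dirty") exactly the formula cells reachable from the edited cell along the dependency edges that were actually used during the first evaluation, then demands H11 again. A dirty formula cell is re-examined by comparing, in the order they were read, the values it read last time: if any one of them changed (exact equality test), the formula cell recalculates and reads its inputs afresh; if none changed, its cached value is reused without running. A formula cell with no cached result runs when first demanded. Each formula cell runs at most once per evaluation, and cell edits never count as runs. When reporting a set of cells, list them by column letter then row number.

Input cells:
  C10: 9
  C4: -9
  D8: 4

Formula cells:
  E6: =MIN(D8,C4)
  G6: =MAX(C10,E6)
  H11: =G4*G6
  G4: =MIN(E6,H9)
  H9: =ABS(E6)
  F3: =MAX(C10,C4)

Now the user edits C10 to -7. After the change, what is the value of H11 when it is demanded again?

H11 now evaluates to 63.

Initial pass — values computed on the first demand:
  E6 = MIN(4, -9) = -9
  G6 = MAX(9, -9) = 9
  H9 = ABS(-9) = 9
  G4 = MIN(-9, 9) = -9
  H11 = -9 * 9 = -81

Second demand — change propagation:
  G6: re-runs because C10 9->-7; new result -7.
  H11: re-runs because G6 9->-7; new result 63.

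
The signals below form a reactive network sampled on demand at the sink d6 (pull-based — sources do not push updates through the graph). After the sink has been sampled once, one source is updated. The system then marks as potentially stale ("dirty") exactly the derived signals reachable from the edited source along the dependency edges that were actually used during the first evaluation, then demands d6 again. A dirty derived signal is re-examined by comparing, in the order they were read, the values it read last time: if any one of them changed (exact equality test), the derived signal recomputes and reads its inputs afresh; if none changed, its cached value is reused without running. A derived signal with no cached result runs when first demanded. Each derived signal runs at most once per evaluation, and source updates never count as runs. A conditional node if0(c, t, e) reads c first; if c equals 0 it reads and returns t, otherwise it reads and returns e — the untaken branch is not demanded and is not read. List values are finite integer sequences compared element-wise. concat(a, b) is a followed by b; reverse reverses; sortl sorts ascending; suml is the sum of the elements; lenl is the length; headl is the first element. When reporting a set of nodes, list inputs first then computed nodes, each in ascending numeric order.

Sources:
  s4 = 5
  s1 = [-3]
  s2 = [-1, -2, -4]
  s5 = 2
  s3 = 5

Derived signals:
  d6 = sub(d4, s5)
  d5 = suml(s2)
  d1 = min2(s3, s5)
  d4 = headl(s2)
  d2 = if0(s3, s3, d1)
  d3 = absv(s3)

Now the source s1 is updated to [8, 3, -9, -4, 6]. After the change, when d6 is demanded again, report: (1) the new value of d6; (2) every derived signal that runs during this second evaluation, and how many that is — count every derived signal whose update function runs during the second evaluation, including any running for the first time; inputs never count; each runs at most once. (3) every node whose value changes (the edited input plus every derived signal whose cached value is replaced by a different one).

d6 now evaluates to -3.
Run set: none (0 run).
Changed values: s1.
The important point: nothing the output needs ever reads s1, so the edit is invisible to it.

Initial pass — values computed on the first demand:
  d4 = headl([-1, -2, -4]) = -1
  d6 = sub(-1, 2) = -3

Second demand — change propagation:
  no demanded computation ever read s1, so the edit dirties nothing and nothing runs.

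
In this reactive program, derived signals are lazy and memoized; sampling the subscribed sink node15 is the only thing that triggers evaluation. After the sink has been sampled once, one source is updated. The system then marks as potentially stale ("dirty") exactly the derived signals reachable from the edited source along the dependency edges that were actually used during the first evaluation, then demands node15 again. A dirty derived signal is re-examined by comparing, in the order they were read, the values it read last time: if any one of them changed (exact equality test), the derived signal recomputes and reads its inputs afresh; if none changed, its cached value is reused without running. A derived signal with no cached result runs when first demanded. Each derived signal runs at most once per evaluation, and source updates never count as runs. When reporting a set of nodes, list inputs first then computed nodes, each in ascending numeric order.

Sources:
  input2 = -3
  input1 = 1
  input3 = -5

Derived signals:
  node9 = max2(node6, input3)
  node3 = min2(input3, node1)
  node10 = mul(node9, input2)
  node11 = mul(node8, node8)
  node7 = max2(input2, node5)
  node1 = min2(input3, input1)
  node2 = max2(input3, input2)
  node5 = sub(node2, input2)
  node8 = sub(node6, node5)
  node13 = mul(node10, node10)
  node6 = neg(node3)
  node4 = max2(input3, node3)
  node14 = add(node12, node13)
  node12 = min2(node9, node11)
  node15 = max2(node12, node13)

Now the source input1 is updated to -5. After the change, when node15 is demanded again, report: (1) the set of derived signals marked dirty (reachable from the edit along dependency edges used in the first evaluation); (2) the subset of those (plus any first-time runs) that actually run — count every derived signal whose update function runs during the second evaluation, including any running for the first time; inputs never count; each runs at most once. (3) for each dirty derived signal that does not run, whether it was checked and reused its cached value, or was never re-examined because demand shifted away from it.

First demand of the output computes:
  node1 = min2(-5, 1) = -5
  node2 = max2(-5, -3) = -3
  node3 = min2(-5, -5) = -5
  node5 = sub(-3, -3) = 0
  node6 = neg(-5) = 5
  node8 = sub(5, 0) = 5
  node9 = max2(5, -5) = 5
  node10 = mul(5, -3) = -15
  node11 = mul(5, 5) = 25
  node12 = min2(5, 25) = 5
  node13 = mul(-15, -15) = 225
  node15 = max2(5, 225) = 225

After the edit, cleaning proceeds:
  node1: a read changed (input1 1->-5) — executes, giving -5 — identical to its old value.
  node3: dirty, but its reads are unchanged (input3 unchanged, node1 unchanged); cached -5 stands.
  node6: dirty, but its reads are unchanged (node3 unchanged); cached 5 stands.
  node8: dirty, but its reads are unchanged (node6 unchanged, node5 unchanged); cached 5 stands.
  node9: dirty, but its reads are unchanged (node6 unchanged, input3 unchanged); cached 5 stands.
  node10: dirty, but its reads are unchanged (node9 unchanged, input2 unchanged); cached -15 stands.
  node11: dirty, but its reads are unchanged (node8 unchanged, node8 unchanged); cached 25 stands.
  node12: dirty, but its reads are unchanged (node9 unchanged, node11 unchanged); cached 5 stands.
  node13: dirty, but its reads are unchanged (node10 unchanged, node10 unchanged); cached 225 stands.
  node15: dirty, but its reads are unchanged (node12 unchanged, node13 unchanged); cached 225 stands.

Note the absorption at node1: it re-runs yet its value is the same, leaving the output's value untouched.

The edit dirties: node1, node3, node6, node8, node9, node10, node11, node12, node13, node15.
1 derived signals run: node1.
Cache hits after checking: node3, node6, node8, node9, node10, node11, node12, node13, node15.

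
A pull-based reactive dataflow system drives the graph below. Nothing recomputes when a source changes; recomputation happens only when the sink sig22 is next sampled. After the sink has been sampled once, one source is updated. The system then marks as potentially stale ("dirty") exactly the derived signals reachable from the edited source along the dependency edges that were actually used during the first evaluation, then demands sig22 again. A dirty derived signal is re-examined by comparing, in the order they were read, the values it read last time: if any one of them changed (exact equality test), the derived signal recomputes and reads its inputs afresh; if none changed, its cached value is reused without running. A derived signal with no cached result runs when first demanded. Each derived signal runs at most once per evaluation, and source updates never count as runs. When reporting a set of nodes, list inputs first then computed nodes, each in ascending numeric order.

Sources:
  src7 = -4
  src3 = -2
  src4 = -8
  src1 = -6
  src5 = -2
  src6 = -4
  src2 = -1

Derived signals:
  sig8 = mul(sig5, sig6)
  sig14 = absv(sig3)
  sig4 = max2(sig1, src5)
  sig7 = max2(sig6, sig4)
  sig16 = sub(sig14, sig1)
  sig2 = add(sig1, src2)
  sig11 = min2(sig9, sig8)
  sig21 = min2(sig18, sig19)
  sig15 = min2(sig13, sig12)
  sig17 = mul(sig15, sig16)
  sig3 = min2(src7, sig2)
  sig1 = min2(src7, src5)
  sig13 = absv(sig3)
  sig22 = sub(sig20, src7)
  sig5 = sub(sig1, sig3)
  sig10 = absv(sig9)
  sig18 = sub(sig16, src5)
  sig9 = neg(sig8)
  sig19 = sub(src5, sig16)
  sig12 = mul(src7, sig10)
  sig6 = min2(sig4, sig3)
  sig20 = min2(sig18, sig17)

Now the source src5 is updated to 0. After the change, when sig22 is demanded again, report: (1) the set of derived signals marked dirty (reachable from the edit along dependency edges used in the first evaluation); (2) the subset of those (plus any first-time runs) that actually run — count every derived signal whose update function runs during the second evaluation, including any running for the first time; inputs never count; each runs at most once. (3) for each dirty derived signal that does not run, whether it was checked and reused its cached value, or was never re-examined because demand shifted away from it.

Marked dirty: sig1, sig2, sig3, sig4, sig5, sig6, sig8, sig9, sig10, sig12, sig13, sig14, sig15, sig16, sig17, sig18, sig20, sig22.
Derived signals that run: sig1, sig4, sig6, sig18, sig20 — 5 in total.
Checked but reused from cache: sig2, sig3, sig5, sig8, sig9, sig10, sig12, sig13, sig14, sig15, sig16, sig17, sig22.
Key observation: the cutoff stops propagation at sig2 — its inputs' values are unchanged, so it reuses its cache.

First evaluation (everything demanded from the output):
  sig1 = min2(-4, -2) = -4
  sig2 = add(-4, -1) = -5
  sig3 = min2(-4, -5) = -5
  sig4 = max2(-4, -2) = -2
  sig5 = sub(-4, -5) = 1
  sig6 = min2(-2, -5) = -5
  sig8 = mul(1, -5) = -5
  sig9 = neg(-5) = 5
  sig10 = absv(5) = 5
  sig12 = mul(-4, 5) = -20
  sig13 = absv(-5) = 5
  sig14 = absv(-5) = 5
  sig15 = min2(5, -20) = -20
  sig16 = sub(5, -4) = 9
  sig17 = mul(-20, 9) = -180
  sig18 = sub(9, -2) = 11
  sig20 = min2(11, -180) = -180
  sig22 = sub(-180, -4) = -176

Propagation after the edit:
  sig1: runs — src5 -2->0; result -4 (same value as before).
  sig2: checked — values it read are unchanged (sig1 unchanged, src2 unchanged); reused cached -5 without running.
  sig3: checked — values it read are unchanged (src7 unchanged, sig2 unchanged); reused cached -5 without running.
  sig4: runs — src5 -2->0; result 0.
  sig5: checked — values it read are unchanged (sig1 unchanged, sig3 unchanged); reused cached 1 without running.
  sig6: runs — sig4 -2->0; result -5 (same value as before).
  sig8: checked — values it read are unchanged (sig5 unchanged, sig6 unchanged); reused cached -5 without running.
  sig9: checked — values it read are unchanged (sig8 unchanged); reused cached 5 without running.
  sig10: checked — values it read are unchanged (sig9 unchanged); reused cached 5 without running.
  sig12: checked — values it read are unchanged (src7 unchanged, sig10 unchanged); reused cached -20 without running.
  sig13: checked — values it read are unchanged (sig3 unchanged); reused cached 5 without running.
  sig14: checked — values it read are unchanged (sig3 unchanged); reused cached 5 without running.
  sig15: checked — values it read are unchanged (sig13 unchanged, sig12 unchanged); reused cached -20 without running.
  sig16: checked — values it read are unchanged (sig14 unchanged, sig1 unchanged); reused cached 9 without running.
  sig17: checked — values it read are unchanged (sig15 unchanged, sig16 unchanged); reused cached -180 without running.
  sig18: runs — src5 -2->0; result 9.
  sig20: runs — sig18 11->9; result -180 (same value as before).
  sig22: checked — values it read are unchanged (sig20 unchanged, src7 unchanged); reused cached -176 without running.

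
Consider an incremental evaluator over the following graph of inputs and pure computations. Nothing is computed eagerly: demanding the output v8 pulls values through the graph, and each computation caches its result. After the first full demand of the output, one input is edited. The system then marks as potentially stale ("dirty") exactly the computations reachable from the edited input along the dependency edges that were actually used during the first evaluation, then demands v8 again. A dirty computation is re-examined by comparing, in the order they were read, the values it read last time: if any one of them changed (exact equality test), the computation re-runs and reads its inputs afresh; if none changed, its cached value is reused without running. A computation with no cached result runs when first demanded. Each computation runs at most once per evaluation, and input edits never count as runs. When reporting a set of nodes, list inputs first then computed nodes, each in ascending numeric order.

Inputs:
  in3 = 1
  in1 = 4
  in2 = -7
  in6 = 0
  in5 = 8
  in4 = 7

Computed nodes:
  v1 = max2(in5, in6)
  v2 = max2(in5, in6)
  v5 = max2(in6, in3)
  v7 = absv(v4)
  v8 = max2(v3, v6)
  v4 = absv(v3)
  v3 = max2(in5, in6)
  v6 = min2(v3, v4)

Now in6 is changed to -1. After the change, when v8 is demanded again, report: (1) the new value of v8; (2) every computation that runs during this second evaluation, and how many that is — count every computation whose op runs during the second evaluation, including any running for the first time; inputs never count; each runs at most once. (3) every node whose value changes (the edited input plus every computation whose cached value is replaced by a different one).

Initial pass — values computed on the first demand:
  v3 = max2(8, 0) = 8
  v4 = absv(8) = 8
  v6 = min2(8, 8) = 8
  v8 = max2(8, 8) = 8

Second demand — change propagation:
  v3: re-runs because in6 0->-1; new result 8 (unchanged).
  v4: re-examined; everything it read last time is the same (v3 unchanged) — cache 8 kept, no run.
  v6: re-examined; everything it read last time is the same (v3 unchanged, v4 unchanged) — cache 8 kept, no run.
  v8: re-examined; everything it read last time is the same (v3 unchanged, v6 unchanged) — cache 8 kept, no run.

The important point: v3 recomputes to an identical value, and the output ends up unchanged.

v8 now evaluates to 8.
Run set: v3 (1 run).
Changed values: in6.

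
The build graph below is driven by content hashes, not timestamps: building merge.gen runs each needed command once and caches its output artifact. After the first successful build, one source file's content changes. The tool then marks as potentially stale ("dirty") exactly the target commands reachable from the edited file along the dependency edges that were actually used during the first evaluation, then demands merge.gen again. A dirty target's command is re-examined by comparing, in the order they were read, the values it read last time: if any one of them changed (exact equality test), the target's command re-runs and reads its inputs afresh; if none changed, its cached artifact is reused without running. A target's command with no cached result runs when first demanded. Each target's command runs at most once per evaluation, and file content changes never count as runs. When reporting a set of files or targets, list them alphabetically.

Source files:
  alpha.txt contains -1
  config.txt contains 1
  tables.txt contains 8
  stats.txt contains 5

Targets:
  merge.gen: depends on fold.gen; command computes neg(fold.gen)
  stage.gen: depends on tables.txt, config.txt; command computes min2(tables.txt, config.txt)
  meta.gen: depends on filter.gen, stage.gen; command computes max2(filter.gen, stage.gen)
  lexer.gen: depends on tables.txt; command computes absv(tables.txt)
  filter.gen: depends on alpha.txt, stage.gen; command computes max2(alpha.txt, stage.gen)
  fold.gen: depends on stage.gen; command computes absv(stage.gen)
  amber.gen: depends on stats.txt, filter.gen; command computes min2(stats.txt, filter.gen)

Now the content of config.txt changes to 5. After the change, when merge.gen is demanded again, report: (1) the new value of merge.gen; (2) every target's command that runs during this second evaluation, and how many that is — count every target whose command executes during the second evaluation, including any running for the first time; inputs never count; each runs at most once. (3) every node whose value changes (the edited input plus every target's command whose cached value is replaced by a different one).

merge.gen now evaluates to -5.
Run set: fold.gen, merge.gen, stage.gen (3 run).
Changed values: config.txt, fold.gen, merge.gen, stage.gen.

Initial pass — values computed on the first demand:
  stage.gen = min2(8, 1) = 1
  fold.gen = absv(1) = 1
  merge.gen = neg(1) = -1

Second demand — change propagation:
  stage.gen: re-runs because config.txt 1->5; new result 5.
  fold.gen: re-runs because stage.gen 1->5; new result 5.
  merge.gen: re-runs because fold.gen 1->5; new result -5.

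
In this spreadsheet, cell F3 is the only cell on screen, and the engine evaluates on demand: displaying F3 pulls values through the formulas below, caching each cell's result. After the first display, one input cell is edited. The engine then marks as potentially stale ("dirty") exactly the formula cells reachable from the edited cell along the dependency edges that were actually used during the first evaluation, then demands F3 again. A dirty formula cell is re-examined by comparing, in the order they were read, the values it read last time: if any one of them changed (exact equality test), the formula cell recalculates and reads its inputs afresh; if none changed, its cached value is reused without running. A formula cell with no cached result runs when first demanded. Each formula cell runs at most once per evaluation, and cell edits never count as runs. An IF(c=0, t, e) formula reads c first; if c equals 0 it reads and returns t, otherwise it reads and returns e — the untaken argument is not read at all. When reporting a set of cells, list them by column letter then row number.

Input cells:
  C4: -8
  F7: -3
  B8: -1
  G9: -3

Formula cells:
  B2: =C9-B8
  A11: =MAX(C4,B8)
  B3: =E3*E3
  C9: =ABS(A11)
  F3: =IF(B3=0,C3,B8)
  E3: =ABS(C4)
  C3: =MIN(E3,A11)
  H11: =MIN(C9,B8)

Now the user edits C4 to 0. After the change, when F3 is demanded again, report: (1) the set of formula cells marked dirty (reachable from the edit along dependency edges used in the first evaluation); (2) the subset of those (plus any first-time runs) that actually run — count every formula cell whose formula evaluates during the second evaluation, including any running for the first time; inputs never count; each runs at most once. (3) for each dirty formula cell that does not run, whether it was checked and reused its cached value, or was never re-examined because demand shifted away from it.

Dirty set: B3, E3, F3.
Run set: A11, B3, C3, E3, F3 (5 run).
All dirty formula cells ended up running.
The important point: the flipped condition pulls in fresh nodes; A11, C3 run for the first time.

Initial pass — values computed on the first demand:
  E3 = ABS(-8) = 8
  B3 = 8 * 8 = 64
  F3 = IF(B3=0: B3=64 -> else branch B8) = -1

Second demand — change propagation:
  A11: newly demanded (no cache) — executes and yields 0.
  E3: re-runs because C4 -8->0; new result 0.
  B3: re-runs because E3 8->0; E3 8->0; new result 0.
  C3: newly demanded (no cache) — executes and yields 0.
  F3: re-runs because B3 64->0; new result 0.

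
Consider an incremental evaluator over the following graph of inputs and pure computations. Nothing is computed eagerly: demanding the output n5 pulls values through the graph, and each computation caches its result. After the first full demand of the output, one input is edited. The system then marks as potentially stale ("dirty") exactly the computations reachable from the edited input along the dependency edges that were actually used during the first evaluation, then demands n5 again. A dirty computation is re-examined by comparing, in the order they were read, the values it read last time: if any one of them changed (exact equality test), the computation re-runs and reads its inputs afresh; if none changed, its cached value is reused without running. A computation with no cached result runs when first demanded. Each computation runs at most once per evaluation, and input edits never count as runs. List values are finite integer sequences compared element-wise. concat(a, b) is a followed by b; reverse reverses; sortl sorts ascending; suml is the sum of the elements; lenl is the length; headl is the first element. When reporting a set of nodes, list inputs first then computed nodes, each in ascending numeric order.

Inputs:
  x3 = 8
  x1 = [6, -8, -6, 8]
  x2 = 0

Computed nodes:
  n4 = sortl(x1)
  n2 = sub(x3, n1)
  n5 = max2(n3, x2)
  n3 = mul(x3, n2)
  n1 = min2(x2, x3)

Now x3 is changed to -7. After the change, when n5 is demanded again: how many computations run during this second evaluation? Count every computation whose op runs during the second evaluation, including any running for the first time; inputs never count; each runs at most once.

Initial pass — values computed on the first demand:
  n1 = min2(0, 8) = 0
  n2 = sub(8, 0) = 8
  n3 = mul(8, 8) = 64
  n5 = max2(64, 0) = 64

Second demand — change propagation:
  n1: re-runs because x3 8->-7; new result -7.
  n2: re-runs because x3 8->-7; n1 0->-7; new result 0.
  n3: re-runs because x3 8->-7; n2 8->0; new result 0.
  n5: re-runs because n3 64->0; new result 0.

Run set: n1, n2, n3, n5 (4 run).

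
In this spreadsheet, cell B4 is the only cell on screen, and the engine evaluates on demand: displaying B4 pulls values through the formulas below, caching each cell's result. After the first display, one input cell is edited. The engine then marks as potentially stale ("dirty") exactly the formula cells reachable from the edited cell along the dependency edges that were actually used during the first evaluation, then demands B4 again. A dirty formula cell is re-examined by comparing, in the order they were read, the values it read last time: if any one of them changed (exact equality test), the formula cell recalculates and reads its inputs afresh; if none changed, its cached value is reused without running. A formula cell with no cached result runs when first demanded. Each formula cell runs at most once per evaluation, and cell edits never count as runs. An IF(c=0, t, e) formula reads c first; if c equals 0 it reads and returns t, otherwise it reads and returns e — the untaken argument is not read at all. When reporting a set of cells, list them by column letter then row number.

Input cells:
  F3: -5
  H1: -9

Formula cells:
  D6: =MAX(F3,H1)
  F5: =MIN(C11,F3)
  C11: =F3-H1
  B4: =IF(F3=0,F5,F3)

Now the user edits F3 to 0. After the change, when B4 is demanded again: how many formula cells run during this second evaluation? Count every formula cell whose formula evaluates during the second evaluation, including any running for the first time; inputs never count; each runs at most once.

Run set: B4, C11, F5 (3 run).
The important point: the flipped condition pulls in fresh nodes; C11, F5 run for the first time.

Initial pass — values computed on the first demand:
  B4 = IF(F3=0: F3=-5 -> else branch F3) = -5

Second demand — change propagation:
  C11: newly demanded (no cache) — executes and yields 9.
  F5: newly demanded (no cache) — executes and yields 0.
  B4: re-runs because F3 -5->0; F3 -5->0; new result 0.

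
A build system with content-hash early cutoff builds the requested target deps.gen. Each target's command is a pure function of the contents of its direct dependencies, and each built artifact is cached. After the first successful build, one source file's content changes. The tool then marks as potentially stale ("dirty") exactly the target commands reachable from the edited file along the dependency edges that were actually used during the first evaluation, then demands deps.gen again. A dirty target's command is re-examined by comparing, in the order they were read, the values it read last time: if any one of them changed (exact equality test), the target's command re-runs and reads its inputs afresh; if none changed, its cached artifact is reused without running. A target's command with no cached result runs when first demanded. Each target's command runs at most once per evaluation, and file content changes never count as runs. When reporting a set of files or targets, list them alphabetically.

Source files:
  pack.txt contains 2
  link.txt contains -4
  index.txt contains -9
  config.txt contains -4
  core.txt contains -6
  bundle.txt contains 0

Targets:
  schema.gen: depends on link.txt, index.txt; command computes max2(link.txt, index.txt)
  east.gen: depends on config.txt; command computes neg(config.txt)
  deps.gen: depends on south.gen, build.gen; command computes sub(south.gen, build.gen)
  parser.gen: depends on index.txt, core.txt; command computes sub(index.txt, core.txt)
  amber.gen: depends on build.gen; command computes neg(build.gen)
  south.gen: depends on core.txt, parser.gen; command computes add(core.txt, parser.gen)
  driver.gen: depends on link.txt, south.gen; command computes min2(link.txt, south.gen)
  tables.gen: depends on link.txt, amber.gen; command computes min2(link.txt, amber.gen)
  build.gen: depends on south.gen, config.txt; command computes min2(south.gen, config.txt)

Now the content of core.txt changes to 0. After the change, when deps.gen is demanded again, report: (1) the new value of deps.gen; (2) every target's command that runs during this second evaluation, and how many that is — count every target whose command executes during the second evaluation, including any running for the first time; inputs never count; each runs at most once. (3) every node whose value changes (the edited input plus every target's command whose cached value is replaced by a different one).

New value of deps.gen: 0.
Target commands that run: parser.gen, south.gen — 2 in total.
Values that change: core.txt, parser.gen.
Key observation: the change is absorbed at south.gen — it re-runs but produces the same value, and the output's value is unchanged.

First evaluation (everything demanded from the output):
  parser.gen = sub(-9, -6) = -3
  south.gen = add(-6, -3) = -9
  build.gen = min2(-9, -4) = -9
  deps.gen = sub(-9, -9) = 0

Propagation after the edit:
  parser.gen: runs — core.txt -6->0; result -9.
  south.gen: runs — core.txt -6->0; parser.gen -3->-9; result -9 (same value as before).
  build.gen: checked — values it read are unchanged (south.gen unchanged, config.txt unchanged); reused cached -9 without running.
  deps.gen: checked — values it read are unchanged (south.gen unchanged, build.gen unchanged); reused cached 0 without running.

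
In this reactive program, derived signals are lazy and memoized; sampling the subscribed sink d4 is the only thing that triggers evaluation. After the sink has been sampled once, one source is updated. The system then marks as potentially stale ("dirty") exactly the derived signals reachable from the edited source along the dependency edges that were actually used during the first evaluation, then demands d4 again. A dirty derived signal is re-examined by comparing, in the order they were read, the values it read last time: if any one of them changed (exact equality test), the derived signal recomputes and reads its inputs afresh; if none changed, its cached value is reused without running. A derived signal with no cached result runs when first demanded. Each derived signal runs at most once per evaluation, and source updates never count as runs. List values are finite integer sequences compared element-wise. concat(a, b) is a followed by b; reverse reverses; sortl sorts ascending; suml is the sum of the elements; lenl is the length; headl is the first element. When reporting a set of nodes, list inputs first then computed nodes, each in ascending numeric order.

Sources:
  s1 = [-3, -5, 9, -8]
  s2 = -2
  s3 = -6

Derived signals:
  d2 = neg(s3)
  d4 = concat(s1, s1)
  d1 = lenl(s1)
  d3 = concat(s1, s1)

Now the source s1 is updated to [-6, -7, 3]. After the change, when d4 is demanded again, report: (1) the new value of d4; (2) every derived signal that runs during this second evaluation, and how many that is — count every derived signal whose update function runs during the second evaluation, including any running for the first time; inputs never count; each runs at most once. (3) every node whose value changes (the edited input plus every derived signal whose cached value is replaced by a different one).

Demanding d4 again yields [-6, -7, 3, -6, -7, 3].
1 derived signals run: d4.
The nodes whose values change: s1, d4.

First demand of the output computes:
  d4 = concat([-3, -5, 9, -8], [-3, -5, 9, -8]) = [-3, -5, 9, -8, -3, -5, 9, -8]

After the edit, cleaning proceeds:
  d4: a read changed (s1 [-3, -5, 9, -8]->[-6, -7, 3]; s1 [-3, -5, 9, -8]->[-6, -7, 3]) — executes, giving [-6, -7, 3, -6, -7, 3].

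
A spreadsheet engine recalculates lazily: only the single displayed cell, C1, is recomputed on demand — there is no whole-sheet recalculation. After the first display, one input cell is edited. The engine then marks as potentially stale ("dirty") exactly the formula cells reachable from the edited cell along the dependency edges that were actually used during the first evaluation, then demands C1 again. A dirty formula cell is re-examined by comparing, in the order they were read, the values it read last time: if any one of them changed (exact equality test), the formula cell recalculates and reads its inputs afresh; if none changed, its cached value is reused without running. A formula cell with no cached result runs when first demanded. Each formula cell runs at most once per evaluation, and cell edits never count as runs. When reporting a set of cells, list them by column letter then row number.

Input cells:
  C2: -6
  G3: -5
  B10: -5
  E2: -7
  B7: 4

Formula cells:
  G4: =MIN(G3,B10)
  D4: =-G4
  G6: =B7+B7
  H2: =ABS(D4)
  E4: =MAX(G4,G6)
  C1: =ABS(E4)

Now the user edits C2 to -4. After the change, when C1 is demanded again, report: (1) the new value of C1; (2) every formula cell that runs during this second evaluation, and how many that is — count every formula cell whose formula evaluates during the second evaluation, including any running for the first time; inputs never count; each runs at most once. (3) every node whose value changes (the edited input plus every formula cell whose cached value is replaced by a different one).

First evaluation (everything demanded from the output):
  G4 = MIN(-5, -5) = -5
  G6 = 4 + 4 = 8
  E4 = MAX(-5, 8) = 8
  C1 = ABS(8) = 8

Propagation after the edit:
  C2 feeds no computation that the output demands — nothing is marked dirty and nothing runs.

Key observation: C2 is never demanded by the output, so the edit triggers no recomputation at all.

New value of C1: 8.
Formula cells that run: none — 0 in total.
Values that change: C2.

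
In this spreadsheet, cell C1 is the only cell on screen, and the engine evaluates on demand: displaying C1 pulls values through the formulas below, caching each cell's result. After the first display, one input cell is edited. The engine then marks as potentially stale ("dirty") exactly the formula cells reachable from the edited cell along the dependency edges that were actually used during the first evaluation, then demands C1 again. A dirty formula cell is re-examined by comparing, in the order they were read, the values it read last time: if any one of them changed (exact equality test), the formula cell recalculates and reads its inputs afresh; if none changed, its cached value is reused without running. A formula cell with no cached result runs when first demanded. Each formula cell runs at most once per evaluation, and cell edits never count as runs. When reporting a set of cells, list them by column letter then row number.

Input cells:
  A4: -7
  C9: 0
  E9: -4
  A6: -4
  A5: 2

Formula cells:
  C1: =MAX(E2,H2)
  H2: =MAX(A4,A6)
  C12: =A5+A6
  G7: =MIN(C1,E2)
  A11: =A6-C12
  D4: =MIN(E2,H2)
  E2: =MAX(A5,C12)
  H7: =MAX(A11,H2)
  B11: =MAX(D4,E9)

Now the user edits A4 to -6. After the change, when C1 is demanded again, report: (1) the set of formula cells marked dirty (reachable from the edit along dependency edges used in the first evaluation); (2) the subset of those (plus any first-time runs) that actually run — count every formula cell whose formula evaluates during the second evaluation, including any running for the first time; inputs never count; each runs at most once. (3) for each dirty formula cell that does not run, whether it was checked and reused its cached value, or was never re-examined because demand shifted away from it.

Initial pass — values computed on the first demand:
  C12 = 2 + -4 = -2
  E2 = MAX(2, -2) = 2
  H2 = MAX(-7, -4) = -4
  C1 = MAX(2, -4) = 2

Second demand — change propagation:
  H2: re-runs because A4 -7->-6; new result -4 (unchanged).
  C1: re-examined; everything it read last time is the same (E2 unchanged, H2 unchanged) — cache 2 kept, no run.

The important point: H2 recomputes to an identical value, and the output ends up unchanged.

Dirty set: C1, H2.
Run set: H2 (1 run).
Re-examined without running (cache reused): C1.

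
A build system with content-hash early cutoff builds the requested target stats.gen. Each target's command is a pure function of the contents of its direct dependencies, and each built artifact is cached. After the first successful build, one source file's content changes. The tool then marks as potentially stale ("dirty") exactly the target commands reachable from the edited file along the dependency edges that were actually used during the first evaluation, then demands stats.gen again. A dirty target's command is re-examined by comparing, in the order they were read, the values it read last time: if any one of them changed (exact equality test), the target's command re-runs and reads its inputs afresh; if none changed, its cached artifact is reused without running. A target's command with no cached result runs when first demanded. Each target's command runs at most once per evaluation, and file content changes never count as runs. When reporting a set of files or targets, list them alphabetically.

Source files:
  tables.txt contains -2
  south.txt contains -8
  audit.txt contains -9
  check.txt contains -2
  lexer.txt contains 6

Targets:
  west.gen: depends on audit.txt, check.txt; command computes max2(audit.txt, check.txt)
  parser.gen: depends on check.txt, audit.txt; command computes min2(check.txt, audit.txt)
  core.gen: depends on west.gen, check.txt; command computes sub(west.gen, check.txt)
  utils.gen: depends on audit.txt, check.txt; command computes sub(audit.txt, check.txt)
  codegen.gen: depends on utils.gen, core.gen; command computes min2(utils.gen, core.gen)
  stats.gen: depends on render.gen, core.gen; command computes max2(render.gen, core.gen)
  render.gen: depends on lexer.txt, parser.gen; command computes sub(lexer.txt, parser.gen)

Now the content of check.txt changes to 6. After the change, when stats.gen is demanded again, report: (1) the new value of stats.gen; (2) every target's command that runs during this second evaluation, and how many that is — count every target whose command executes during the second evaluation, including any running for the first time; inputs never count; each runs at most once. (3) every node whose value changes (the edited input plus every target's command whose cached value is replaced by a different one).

New value of stats.gen: 15.
Target commands that run: core.gen, parser.gen, west.gen — 3 in total.
Values that change: check.txt, west.gen.
Key observation: the cutoff stops propagation at render.gen — its inputs' values are unchanged, so it reuses its cache.

First evaluation (everything demanded from the output):
  parser.gen = min2(-2, -9) = -9
  render.gen = sub(6, -9) = 15
  west.gen = max2(-9, -2) = -2
  core.gen = sub(-2, -2) = 0
  stats.gen = max2(15, 0) = 15

Propagation after the edit:
  parser.gen: runs — check.txt -2->6; result -9 (same value as before).
  render.gen: checked — values it read are unchanged (lexer.txt unchanged, parser.gen unchanged); reused cached 15 without running.
  west.gen: runs — check.txt -2->6; result 6.
  core.gen: runs — west.gen -2->6; check.txt -2->6; result 0 (same value as before).
  stats.gen: checked — values it read are unchanged (render.gen unchanged, core.gen unchanged); reused cached 15 without running.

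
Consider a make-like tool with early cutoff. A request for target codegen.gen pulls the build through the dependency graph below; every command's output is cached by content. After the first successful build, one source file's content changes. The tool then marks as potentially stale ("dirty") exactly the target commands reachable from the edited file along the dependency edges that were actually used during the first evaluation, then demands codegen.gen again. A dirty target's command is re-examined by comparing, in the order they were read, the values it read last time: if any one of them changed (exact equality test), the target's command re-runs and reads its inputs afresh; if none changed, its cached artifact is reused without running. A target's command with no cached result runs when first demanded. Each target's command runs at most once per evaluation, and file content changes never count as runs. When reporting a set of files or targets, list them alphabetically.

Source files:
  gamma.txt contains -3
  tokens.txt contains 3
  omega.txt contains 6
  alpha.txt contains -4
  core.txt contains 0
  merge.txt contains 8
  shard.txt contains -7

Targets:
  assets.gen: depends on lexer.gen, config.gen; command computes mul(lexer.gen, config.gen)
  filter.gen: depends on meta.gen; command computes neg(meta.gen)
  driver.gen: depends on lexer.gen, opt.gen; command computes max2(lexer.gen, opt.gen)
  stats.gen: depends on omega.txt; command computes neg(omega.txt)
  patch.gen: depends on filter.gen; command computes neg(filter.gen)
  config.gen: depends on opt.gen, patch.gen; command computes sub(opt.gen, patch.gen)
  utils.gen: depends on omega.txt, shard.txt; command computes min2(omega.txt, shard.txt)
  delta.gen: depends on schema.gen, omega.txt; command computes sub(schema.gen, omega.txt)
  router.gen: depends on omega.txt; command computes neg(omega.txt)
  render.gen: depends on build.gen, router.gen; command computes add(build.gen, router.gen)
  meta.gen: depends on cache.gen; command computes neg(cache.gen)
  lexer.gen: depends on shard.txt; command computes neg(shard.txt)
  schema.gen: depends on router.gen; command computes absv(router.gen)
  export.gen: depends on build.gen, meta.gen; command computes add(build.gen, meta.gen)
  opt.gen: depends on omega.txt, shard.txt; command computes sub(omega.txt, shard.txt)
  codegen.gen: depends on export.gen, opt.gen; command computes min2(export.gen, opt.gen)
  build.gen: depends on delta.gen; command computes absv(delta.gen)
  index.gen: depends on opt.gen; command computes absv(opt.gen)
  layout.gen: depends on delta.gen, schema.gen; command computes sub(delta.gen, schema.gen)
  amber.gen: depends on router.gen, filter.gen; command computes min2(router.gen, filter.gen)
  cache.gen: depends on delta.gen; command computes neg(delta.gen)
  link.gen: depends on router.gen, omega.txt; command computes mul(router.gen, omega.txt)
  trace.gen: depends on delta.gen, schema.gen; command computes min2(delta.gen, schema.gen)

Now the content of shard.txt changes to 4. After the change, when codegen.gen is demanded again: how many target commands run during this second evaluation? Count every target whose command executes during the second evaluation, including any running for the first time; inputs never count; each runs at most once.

2 target commands run: codegen.gen, opt.gen.

First demand of the output computes:
  opt.gen = sub(6, -7) = 13
  router.gen = neg(6) = -6
  schema.gen = absv(-6) = 6
  delta.gen = sub(6, 6) = 0
  build.gen = absv(0) = 0
  cache.gen = neg(0) = 0
  meta.gen = neg(0) = 0
  export.gen = add(0, 0) = 0
  codegen.gen = min2(0, 13) = 0

After the edit, cleaning proceeds:
  opt.gen: a read changed (shard.txt -7->4) — executes, giving 2.
  codegen.gen: a read changed (opt.gen 13->2) — executes, giving 0 — identical to its old value.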